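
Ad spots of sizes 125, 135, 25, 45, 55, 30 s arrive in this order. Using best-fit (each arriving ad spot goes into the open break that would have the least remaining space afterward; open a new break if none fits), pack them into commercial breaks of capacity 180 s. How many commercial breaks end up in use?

  125 → break 1 (new)  [load 125/180]
  135 → break 2 (new)  [load 135/180]
  25 → break 2  [load 160/180]
  45 → break 1  [load 170/180]
  55 → break 3 (new)  [load 55/180]
  30 → break 3  [load 85/180]
3 commercial breaks opened.

3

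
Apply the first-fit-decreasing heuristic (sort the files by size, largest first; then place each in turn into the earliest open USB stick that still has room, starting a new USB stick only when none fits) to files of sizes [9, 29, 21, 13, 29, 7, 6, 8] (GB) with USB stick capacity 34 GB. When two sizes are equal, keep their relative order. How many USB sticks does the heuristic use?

Sorted descending: 29, 29, 21, 13, 9, 8, 7, 6.
  29 → USB stick 1 (new)  [load 29/34]
  29 → USB stick 2 (new)  [load 29/34]
  21 → USB stick 3 (new)  [load 21/34]
  13 → USB stick 3  [load 34/34]
  9 → USB stick 4 (new)  [load 9/34]
  8 → USB stick 4  [load 17/34]
  7 → USB stick 4  [load 24/34]
  6 → USB stick 4  [load 30/34]
4 USB sticks opened.

4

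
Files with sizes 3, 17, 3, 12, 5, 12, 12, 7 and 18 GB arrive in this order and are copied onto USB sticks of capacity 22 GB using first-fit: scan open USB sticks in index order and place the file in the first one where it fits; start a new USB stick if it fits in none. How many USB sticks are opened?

5

  3 → USB stick 1 (new)  [load 3/22]
  17 → USB stick 1  [load 20/22]
  3 → USB stick 2 (new)  [load 3/22]
  12 → USB stick 2  [load 15/22]
  5 → USB stick 2  [load 20/22]
  12 → USB stick 3 (new)  [load 12/22]
  12 → USB stick 4 (new)  [load 12/22]
  7 → USB stick 3  [load 19/22]
  18 → USB stick 5 (new)  [load 18/22]
5 USB sticks opened.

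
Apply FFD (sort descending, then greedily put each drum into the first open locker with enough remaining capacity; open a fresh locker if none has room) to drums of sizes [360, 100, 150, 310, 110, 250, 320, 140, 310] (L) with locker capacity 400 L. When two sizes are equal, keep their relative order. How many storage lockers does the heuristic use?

Sorted descending: 360, 320, 310, 310, 250, 150, 140, 110, 100.
  360 → locker 1 (new)  [load 360/400]
  320 → locker 2 (new)  [load 320/400]
  310 → locker 3 (new)  [load 310/400]
  310 → locker 4 (new)  [load 310/400]
  250 → locker 5 (new)  [load 250/400]
  150 → locker 5  [load 400/400]
  140 → locker 6 (new)  [load 140/400]
  110 → locker 6  [load 250/400]
  100 → locker 6  [load 350/400]
6 storage lockers opened.

6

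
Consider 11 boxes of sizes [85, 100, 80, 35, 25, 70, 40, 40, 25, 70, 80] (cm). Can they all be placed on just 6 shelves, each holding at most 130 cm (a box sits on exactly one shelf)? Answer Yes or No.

Yes

A valid assignment using 6 shelves:
  shelf 1: 100 + 25 = 125
  shelf 2: 85 + 40 = 125
  shelf 3: 80 + 40 = 120
  shelf 4: 80 + 35 = 115
  shelf 5: 70 + 25 = 95
  shelf 6: 70 = 70
Every load is within 130 cm, so 6 shelves suffice.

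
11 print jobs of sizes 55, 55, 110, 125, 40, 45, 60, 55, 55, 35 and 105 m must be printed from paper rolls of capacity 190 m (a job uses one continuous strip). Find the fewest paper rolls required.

Total = 125 + 110 + 105 + 60 + 55 + 55 + 55 + 55 + 45 + 40 + 35 = 740 m.
Lower bound: ⌈740/190⌉ = 4 paper rolls.
A packing using 5 paper rolls:
  roll 1: 125 + 60 = 185
  roll 2: 110 + 55 = 165
  roll 3: 105 + 55 = 160
  roll 4: 55 + 55 + 45 + 35 = 190
  roll 5: 40 = 40
No arrangement into 4 paper rolls stays within capacity, so 5 is optimal.

5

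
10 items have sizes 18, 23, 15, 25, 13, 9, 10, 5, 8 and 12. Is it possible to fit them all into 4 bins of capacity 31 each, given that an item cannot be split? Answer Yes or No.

No

Total = 138; ⌈138/31⌉ = 5.
At least 5 bins are required, but only 4 are allowed.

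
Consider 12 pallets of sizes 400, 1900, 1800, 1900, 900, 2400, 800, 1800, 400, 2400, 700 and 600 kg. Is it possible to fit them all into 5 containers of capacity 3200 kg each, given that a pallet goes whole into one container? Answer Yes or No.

No

Total = 16000 kg; ⌈16000/3200⌉ = 5.
6 pallets each exceed half the capacity and cannot share a container, forcing at least 6 containers.
At least 6 containers are required, but only 5 are allowed.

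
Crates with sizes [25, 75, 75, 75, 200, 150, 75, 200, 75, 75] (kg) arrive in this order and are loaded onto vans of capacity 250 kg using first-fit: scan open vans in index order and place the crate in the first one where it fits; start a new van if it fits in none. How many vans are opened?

5

  25 → van 1 (new)  [load 25/250]
  75 → van 1  [load 100/250]
  75 → van 1  [load 175/250]
  75 → van 1  [load 250/250]
  200 → van 2 (new)  [load 200/250]
  150 → van 3 (new)  [load 150/250]
  75 → van 3  [load 225/250]
  200 → van 4 (new)  [load 200/250]
  75 → van 5 (new)  [load 75/250]
  75 → van 5  [load 150/250]
5 vans opened.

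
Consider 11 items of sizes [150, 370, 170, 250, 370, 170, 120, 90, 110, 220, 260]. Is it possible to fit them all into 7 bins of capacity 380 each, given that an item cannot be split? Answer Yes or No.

A valid assignment using 7 bins:
  bin 1: 370 = 370
  bin 2: 370 = 370
  bin 3: 260 + 120 = 380
  bin 4: 250 + 110 = 360
  bin 5: 220 + 150 = 370
  bin 6: 170 + 170 = 340
  bin 7: 90 = 90
Every load is within 380, so 7 bins suffice.

Yes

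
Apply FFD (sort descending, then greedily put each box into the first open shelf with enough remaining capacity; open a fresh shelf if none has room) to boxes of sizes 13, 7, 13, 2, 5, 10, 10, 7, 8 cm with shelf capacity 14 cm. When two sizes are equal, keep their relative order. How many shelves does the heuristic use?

6

Sorted descending: 13, 13, 10, 10, 8, 7, 7, 5, 2.
  13 → shelf 1 (new)  [load 13/14]
  13 → shelf 2 (new)  [load 13/14]
  10 → shelf 3 (new)  [load 10/14]
  10 → shelf 4 (new)  [load 10/14]
  8 → shelf 5 (new)  [load 8/14]
  7 → shelf 6 (new)  [load 7/14]
  7 → shelf 6  [load 14/14]
  5 → shelf 5  [load 13/14]
  2 → shelf 3  [load 12/14]
6 shelves opened.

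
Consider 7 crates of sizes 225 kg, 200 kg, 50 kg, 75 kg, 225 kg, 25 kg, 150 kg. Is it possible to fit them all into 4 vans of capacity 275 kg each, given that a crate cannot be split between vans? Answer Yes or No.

Yes

A valid assignment using 4 vans:
  van 1: 225 + 50 = 275
  van 2: 225 + 25 = 250
  van 3: 200 + 75 = 275
  van 4: 150 = 150
Every load is within 275 kg, so 4 vans suffice.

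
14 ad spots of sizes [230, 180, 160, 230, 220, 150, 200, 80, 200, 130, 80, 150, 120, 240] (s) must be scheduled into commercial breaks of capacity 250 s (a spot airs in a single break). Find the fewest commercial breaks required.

Total = 240 + 230 + 230 + 220 + 200 + 200 + 180 + 160 + 150 + 150 + 130 + 120 + 80 + 80 = 2370 s.
Lower bound: ⌈2370/250⌉ = 10 commercial breaks.
Also, 11 ad spots each exceed 125 s, and no two of those can share a break, so at least 11 commercial breaks are needed.
A packing using 11 commercial breaks:
  break 1: 240 = 240
  break 2: 230 = 230
  break 3: 230 = 230
  break 4: 220 = 220
  break 5: 200 = 200
  break 6: 200 = 200
  break 7: 180 = 180
  break 8: 160 + 80 = 240
  break 9: 150 + 80 = 230
  break 10: 150 = 150
  break 11: 130 + 120 = 250
This matches the lower bound, so 11 is optimal.

11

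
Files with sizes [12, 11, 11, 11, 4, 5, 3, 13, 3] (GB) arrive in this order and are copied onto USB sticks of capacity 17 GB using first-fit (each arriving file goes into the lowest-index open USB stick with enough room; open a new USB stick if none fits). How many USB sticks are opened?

  12 → USB stick 1 (new)  [load 12/17]
  11 → USB stick 2 (new)  [load 11/17]
  11 → USB stick 3 (new)  [load 11/17]
  11 → USB stick 4 (new)  [load 11/17]
  4 → USB stick 1  [load 16/17]
  5 → USB stick 2  [load 16/17]
  3 → USB stick 3  [load 14/17]
  13 → USB stick 5 (new)  [load 13/17]
  3 → USB stick 3  [load 17/17]
5 USB sticks opened.

5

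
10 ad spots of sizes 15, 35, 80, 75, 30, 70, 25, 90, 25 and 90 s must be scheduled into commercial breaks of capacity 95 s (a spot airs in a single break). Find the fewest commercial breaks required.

6

Total = 90 + 90 + 80 + 75 + 70 + 35 + 30 + 25 + 25 + 15 = 535 s.
Lower bound: ⌈535/95⌉ = 6 commercial breaks.
A packing using 6 commercial breaks:
  break 1: 90 = 90
  break 2: 90 = 90
  break 3: 80 + 15 = 95
  break 4: 75 = 75
  break 5: 70 + 25 = 95
  break 6: 35 + 30 + 25 = 90
This matches the lower bound, so 6 is optimal.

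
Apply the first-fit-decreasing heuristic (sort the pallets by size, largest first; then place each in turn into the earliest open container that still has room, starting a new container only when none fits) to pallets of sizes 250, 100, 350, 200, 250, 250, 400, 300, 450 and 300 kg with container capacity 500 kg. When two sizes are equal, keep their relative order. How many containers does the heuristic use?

7

Sorted descending: 450, 400, 350, 300, 300, 250, 250, 250, 200, 100.
  450 → container 1 (new)  [load 450/500]
  400 → container 2 (new)  [load 400/500]
  350 → container 3 (new)  [load 350/500]
  300 → container 4 (new)  [load 300/500]
  300 → container 5 (new)  [load 300/500]
  250 → container 6 (new)  [load 250/500]
  250 → container 6  [load 500/500]
  250 → container 7 (new)  [load 250/500]
  200 → container 4  [load 500/500]
  100 → container 2  [load 500/500]
7 containers opened.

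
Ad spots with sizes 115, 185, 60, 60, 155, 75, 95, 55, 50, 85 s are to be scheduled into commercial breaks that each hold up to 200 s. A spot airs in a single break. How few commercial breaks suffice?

5

Total = 185 + 155 + 115 + 95 + 85 + 75 + 60 + 60 + 55 + 50 = 935 s.
Lower bound: ⌈935/200⌉ = 5 commercial breaks.
A packing using 5 commercial breaks:
  break 1: 185 = 185
  break 2: 155 = 155
  break 3: 115 + 85 = 200
  break 4: 95 + 55 + 50 = 200
  break 5: 75 + 60 + 60 = 195
This matches the lower bound, so 5 is optimal.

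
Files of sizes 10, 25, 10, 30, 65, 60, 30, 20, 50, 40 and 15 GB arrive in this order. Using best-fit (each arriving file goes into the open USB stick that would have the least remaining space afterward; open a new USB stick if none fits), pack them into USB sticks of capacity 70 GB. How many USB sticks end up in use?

6

  10 → USB stick 1 (new)  [load 10/70]
  25 → USB stick 1  [load 35/70]
  10 → USB stick 1  [load 45/70]
  30 → USB stick 2 (new)  [load 30/70]
  65 → USB stick 3 (new)  [load 65/70]
  60 → USB stick 4 (new)  [load 60/70]
  30 → USB stick 2  [load 60/70]
  20 → USB stick 1  [load 65/70]
  50 → USB stick 5 (new)  [load 50/70]
  40 → USB stick 6 (new)  [load 40/70]
  15 → USB stick 5  [load 65/70]
6 USB sticks opened.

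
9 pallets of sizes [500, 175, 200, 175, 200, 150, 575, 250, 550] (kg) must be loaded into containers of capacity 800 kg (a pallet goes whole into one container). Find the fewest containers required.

Total = 575 + 550 + 500 + 250 + 200 + 200 + 175 + 175 + 150 = 2775 kg.
Lower bound: ⌈2775/800⌉ = 4 containers.
A packing using 4 containers:
  container 1: 575 + 200 = 775
  container 2: 550 + 250 = 800
  container 3: 500 + 200 = 700
  container 4: 175 + 175 + 150 = 500
This matches the lower bound, so 4 is optimal.

4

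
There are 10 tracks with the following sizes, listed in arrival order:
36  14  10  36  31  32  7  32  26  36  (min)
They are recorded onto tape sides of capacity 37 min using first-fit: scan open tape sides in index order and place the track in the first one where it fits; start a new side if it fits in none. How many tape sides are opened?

  36 → side 1 (new)  [load 36/37]
  14 → side 2 (new)  [load 14/37]
  10 → side 2  [load 24/37]
  36 → side 3 (new)  [load 36/37]
  31 → side 4 (new)  [load 31/37]
  32 → side 5 (new)  [load 32/37]
  7 → side 2  [load 31/37]
  32 → side 6 (new)  [load 32/37]
  26 → side 7 (new)  [load 26/37]
  36 → side 8 (new)  [load 36/37]
8 tape sides opened.

8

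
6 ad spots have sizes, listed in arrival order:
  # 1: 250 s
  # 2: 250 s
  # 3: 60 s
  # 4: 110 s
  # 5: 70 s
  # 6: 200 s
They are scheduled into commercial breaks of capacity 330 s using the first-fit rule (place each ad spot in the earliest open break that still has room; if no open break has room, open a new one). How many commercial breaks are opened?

  250 → break 1 (new)  [load 250/330]
  250 → break 2 (new)  [load 250/330]
  60 → break 1  [load 310/330]
  110 → break 3 (new)  [load 110/330]
  70 → break 2  [load 320/330]
  200 → break 3  [load 310/330]
3 commercial breaks opened.

3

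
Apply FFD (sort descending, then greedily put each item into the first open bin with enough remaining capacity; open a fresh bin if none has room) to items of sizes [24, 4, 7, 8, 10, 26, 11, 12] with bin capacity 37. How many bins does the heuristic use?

Sorted descending: 26, 24, 12, 11, 10, 8, 7, 4.
  26 → bin 1 (new)  [load 26/37]
  24 → bin 2 (new)  [load 24/37]
  12 → bin 2  [load 36/37]
  11 → bin 1  [load 37/37]
  10 → bin 3 (new)  [load 10/37]
  8 → bin 3  [load 18/37]
  7 → bin 3  [load 25/37]
  4 → bin 3  [load 29/37]
3 bins opened.

3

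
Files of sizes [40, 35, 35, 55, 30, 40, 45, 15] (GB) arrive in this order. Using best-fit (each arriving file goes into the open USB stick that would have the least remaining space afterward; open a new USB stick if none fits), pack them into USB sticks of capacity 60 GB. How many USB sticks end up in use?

7

  40 → USB stick 1 (new)  [load 40/60]
  35 → USB stick 2 (new)  [load 35/60]
  35 → USB stick 3 (new)  [load 35/60]
  55 → USB stick 4 (new)  [load 55/60]
  30 → USB stick 5 (new)  [load 30/60]
  40 → USB stick 6 (new)  [load 40/60]
  45 → USB stick 7 (new)  [load 45/60]
  15 → USB stick 7  [load 60/60]
7 USB sticks opened.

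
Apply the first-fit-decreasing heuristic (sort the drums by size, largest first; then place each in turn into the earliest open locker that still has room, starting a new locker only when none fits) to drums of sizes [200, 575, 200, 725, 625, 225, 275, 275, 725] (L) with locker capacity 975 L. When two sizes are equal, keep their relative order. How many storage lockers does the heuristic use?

Sorted descending: 725, 725, 625, 575, 275, 275, 225, 200, 200.
  725 → locker 1 (new)  [load 725/975]
  725 → locker 2 (new)  [load 725/975]
  625 → locker 3 (new)  [load 625/975]
  575 → locker 4 (new)  [load 575/975]
  275 → locker 3  [load 900/975]
  275 → locker 4  [load 850/975]
  225 → locker 1  [load 950/975]
  200 → locker 2  [load 925/975]
  200 → locker 5 (new)  [load 200/975]
5 storage lockers opened.

5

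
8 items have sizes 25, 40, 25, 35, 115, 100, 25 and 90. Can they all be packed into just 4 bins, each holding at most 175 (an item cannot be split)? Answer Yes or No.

Yes

A valid assignment using 3 bins:
  bin 1: 115 + 40 = 155
  bin 2: 100 + 35 + 25 = 160
  bin 3: 90 + 25 + 25 = 140
That uses only 3 ≤ 4, so 4 bins are enough.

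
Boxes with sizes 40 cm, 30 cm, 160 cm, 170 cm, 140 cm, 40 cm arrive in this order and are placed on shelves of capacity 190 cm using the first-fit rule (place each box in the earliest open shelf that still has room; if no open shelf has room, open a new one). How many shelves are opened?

  40 → shelf 1 (new)  [load 40/190]
  30 → shelf 1  [load 70/190]
  160 → shelf 2 (new)  [load 160/190]
  170 → shelf 3 (new)  [load 170/190]
  140 → shelf 4 (new)  [load 140/190]
  40 → shelf 1  [load 110/190]
4 shelves opened.

4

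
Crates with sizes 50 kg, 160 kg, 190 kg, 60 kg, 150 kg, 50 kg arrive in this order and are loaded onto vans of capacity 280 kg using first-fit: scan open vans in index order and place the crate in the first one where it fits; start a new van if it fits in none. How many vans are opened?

  50 → van 1 (new)  [load 50/280]
  160 → van 1  [load 210/280]
  190 → van 2 (new)  [load 190/280]
  60 → van 1  [load 270/280]
  150 → van 3 (new)  [load 150/280]
  50 → van 2  [load 240/280]
3 vans opened.

3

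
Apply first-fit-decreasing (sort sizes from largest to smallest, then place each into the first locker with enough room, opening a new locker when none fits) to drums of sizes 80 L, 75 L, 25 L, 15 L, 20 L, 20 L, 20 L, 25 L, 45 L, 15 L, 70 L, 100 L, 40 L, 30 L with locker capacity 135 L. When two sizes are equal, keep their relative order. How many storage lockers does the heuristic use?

Sorted descending: 100, 80, 75, 70, 45, 40, 30, 25, 25, 20, 20, 20, 15, 15.
  100 → locker 1 (new)  [load 100/135]
  80 → locker 2 (new)  [load 80/135]
  75 → locker 3 (new)  [load 75/135]
  70 → locker 4 (new)  [load 70/135]
  45 → locker 2  [load 125/135]
  40 → locker 3  [load 115/135]
  30 → locker 1  [load 130/135]
  25 → locker 4  [load 95/135]
  25 → locker 4  [load 120/135]
  20 → locker 3  [load 135/135]
  20 → locker 5 (new)  [load 20/135]
  20 → locker 5  [load 40/135]
  15 → locker 4  [load 135/135]
  15 → locker 5  [load 55/135]
5 storage lockers opened.

5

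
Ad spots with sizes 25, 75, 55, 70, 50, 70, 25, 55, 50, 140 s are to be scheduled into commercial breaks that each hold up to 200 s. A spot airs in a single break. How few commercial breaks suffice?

Total = 140 + 75 + 70 + 70 + 55 + 55 + 50 + 50 + 25 + 25 = 615 s.
Lower bound: ⌈615/200⌉ = 4 commercial breaks.
A packing using 4 commercial breaks:
  break 1: 140 + 55 = 195
  break 2: 75 + 70 + 55 = 200
  break 3: 70 + 50 + 50 + 25 = 195
  break 4: 25 = 25
This matches the lower bound, so 4 is optimal.

4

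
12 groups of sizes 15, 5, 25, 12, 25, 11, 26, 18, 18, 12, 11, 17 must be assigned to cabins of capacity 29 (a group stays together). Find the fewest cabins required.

8

Total = 26 + 25 + 25 + 18 + 18 + 17 + 15 + 12 + 12 + 11 + 11 + 5 = 195.
Lower bound: ⌈195/29⌉ = 7 cabins.
A packing using 8 cabins:
  cabin 1: 26 = 26
  cabin 2: 25 = 25
  cabin 3: 25 = 25
  cabin 4: 18 + 11 = 29
  cabin 5: 18 + 11 = 29
  cabin 6: 17 + 12 = 29
  cabin 7: 15 + 12 = 27
  cabin 8: 5 = 5
No arrangement into 7 cabins stays within capacity, so 8 is optimal.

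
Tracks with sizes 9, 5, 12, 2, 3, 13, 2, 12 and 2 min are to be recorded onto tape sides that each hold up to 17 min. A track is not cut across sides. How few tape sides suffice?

4

Total = 13 + 12 + 12 + 9 + 5 + 3 + 2 + 2 + 2 = 60 min.
Lower bound: ⌈60/17⌉ = 4 tape sides.
A packing using 4 tape sides:
  side 1: 13 + 3 = 16
  side 2: 12 + 5 = 17
  side 3: 12 + 2 + 2 = 16
  side 4: 9 + 2 = 11
This matches the lower bound, so 4 is optimal.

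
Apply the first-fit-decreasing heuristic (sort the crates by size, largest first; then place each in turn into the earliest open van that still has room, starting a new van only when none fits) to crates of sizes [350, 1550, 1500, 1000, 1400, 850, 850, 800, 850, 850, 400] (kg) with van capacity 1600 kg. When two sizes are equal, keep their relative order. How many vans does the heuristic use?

Sorted descending: 1550, 1500, 1400, 1000, 850, 850, 850, 850, 800, 400, 350.
  1550 → van 1 (new)  [load 1550/1600]
  1500 → van 2 (new)  [load 1500/1600]
  1400 → van 3 (new)  [load 1400/1600]
  1000 → van 4 (new)  [load 1000/1600]
  850 → van 5 (new)  [load 850/1600]
  850 → van 6 (new)  [load 850/1600]
  850 → van 7 (new)  [load 850/1600]
  850 → van 8 (new)  [load 850/1600]
  800 → van 9 (new)  [load 800/1600]
  400 → van 4  [load 1400/1600]
  350 → van 5  [load 1200/1600]
9 vans opened.

9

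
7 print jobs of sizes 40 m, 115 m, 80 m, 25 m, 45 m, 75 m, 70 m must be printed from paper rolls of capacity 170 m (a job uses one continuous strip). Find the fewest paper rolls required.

3

Total = 115 + 80 + 75 + 70 + 45 + 40 + 25 = 450 m.
Lower bound: ⌈450/170⌉ = 3 paper rolls.
A packing using 3 paper rolls:
  roll 1: 115 + 45 = 160
  roll 2: 80 + 75 = 155
  roll 3: 70 + 40 + 25 = 135
This matches the lower bound, so 3 is optimal.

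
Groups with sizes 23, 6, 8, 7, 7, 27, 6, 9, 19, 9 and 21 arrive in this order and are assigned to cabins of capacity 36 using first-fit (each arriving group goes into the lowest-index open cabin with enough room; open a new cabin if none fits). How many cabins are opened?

5

  23 → cabin 1 (new)  [load 23/36]
  6 → cabin 1  [load 29/36]
  8 → cabin 2 (new)  [load 8/36]
  7 → cabin 1  [load 36/36]
  7 → cabin 2  [load 15/36]
  27 → cabin 3 (new)  [load 27/36]
  6 → cabin 2  [load 21/36]
  9 → cabin 2  [load 30/36]
  19 → cabin 4 (new)  [load 19/36]
  9 → cabin 3  [load 36/36]
  21 → cabin 5 (new)  [load 21/36]
5 cabins opened.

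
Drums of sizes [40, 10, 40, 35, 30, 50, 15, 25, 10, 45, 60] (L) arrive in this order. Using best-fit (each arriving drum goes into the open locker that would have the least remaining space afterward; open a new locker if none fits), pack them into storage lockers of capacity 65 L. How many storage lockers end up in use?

  40 → locker 1 (new)  [load 40/65]
  10 → locker 1  [load 50/65]
  40 → locker 2 (new)  [load 40/65]
  35 → locker 3 (new)  [load 35/65]
  30 → locker 3  [load 65/65]
  50 → locker 4 (new)  [load 50/65]
  15 → locker 1  [load 65/65]
  25 → locker 2  [load 65/65]
  10 → locker 4  [load 60/65]
  45 → locker 5 (new)  [load 45/65]
  60 → locker 6 (new)  [load 60/65]
6 storage lockers opened.

6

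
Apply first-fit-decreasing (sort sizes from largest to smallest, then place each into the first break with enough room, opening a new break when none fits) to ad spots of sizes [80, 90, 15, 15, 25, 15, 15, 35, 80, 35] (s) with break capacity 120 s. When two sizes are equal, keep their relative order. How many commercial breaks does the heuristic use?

4

Sorted descending: 90, 80, 80, 35, 35, 25, 15, 15, 15, 15.
  90 → break 1 (new)  [load 90/120]
  80 → break 2 (new)  [load 80/120]
  80 → break 3 (new)  [load 80/120]
  35 → break 2  [load 115/120]
  35 → break 3  [load 115/120]
  25 → break 1  [load 115/120]
  15 → break 4 (new)  [load 15/120]
  15 → break 4  [load 30/120]
  15 → break 4  [load 45/120]
  15 → break 4  [load 60/120]
4 commercial breaks opened.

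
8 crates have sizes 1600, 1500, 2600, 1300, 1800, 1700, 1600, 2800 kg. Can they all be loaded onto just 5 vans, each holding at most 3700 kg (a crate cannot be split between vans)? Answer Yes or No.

Yes

A valid assignment using 5 vans:
  van 1: 2800 = 2800
  van 2: 2600 = 2600
  van 3: 1800 + 1700 = 3500
  van 4: 1600 + 1600 = 3200
  van 5: 1500 + 1300 = 2800
Every load is within 3700 kg, so 5 vans suffice.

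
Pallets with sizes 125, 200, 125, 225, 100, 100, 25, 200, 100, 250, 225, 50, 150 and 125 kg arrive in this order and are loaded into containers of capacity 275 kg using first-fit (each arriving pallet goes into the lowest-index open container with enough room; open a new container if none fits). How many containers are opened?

  125 → container 1 (new)  [load 125/275]
  200 → container 2 (new)  [load 200/275]
  125 → container 1  [load 250/275]
  225 → container 3 (new)  [load 225/275]
  100 → container 4 (new)  [load 100/275]
  100 → container 4  [load 200/275]
  25 → container 1  [load 275/275]
  200 → container 5 (new)  [load 200/275]
  100 → container 6 (new)  [load 100/275]
  250 → container 7 (new)  [load 250/275]
  225 → container 8 (new)  [load 225/275]
  50 → container 2  [load 250/275]
  150 → container 6  [load 250/275]
  125 → container 9 (new)  [load 125/275]
9 containers opened.

9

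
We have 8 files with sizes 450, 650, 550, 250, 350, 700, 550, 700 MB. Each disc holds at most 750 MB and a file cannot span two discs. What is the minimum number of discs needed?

Total = 700 + 700 + 650 + 550 + 550 + 450 + 350 + 250 = 4200 MB.
Lower bound: ⌈4200/750⌉ = 6 discs.
A packing using 7 discs:
  disc 1: 700 = 700
  disc 2: 700 = 700
  disc 3: 650 = 650
  disc 4: 550 = 550
  disc 5: 550 = 550
  disc 6: 450 + 250 = 700
  disc 7: 350 = 350
No arrangement into 6 discs stays within capacity, so 7 is optimal.

7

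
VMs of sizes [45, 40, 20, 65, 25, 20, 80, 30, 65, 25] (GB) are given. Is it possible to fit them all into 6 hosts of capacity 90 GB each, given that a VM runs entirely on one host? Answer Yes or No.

Yes

A valid assignment using 5 hosts:
  host 1: 80 = 80
  host 2: 65 + 25 = 90
  host 3: 65 + 25 = 90
  host 4: 45 + 40 = 85
  host 5: 30 + 20 + 20 = 70
That uses only 5 ≤ 6, so 6 hosts are enough.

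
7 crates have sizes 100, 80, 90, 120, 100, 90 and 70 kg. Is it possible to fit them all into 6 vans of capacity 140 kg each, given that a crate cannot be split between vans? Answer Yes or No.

Total = 650 kg; ⌈650/140⌉ = 5.
6 crates each exceed half the capacity and cannot share a van, forcing at least 6 vans.
The bound of 6 does not rule out 6, but exhaustive search shows no assignment into 6 vans of capacity 140 kg exists — the minimum is 7.

No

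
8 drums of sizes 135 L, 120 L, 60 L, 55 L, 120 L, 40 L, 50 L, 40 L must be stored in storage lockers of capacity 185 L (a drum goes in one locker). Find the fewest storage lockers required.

Total = 135 + 120 + 120 + 60 + 55 + 50 + 40 + 40 = 620 L.
Lower bound: ⌈620/185⌉ = 4 storage lockers.
A packing using 4 storage lockers:
  locker 1: 135 + 50 = 185
  locker 2: 120 + 60 = 180
  locker 3: 120 + 55 = 175
  locker 4: 40 + 40 = 80
This matches the lower bound, so 4 is optimal.

4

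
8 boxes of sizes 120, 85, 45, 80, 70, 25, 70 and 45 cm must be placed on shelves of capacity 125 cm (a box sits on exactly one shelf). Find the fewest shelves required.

5

Total = 120 + 85 + 80 + 70 + 70 + 45 + 45 + 25 = 540 cm.
Lower bound: ⌈540/125⌉ = 5 shelves.
A packing using 5 shelves:
  shelf 1: 120 = 120
  shelf 2: 85 + 25 = 110
  shelf 3: 80 + 45 = 125
  shelf 4: 70 + 45 = 115
  shelf 5: 70 = 70
This matches the lower bound, so 5 is optimal.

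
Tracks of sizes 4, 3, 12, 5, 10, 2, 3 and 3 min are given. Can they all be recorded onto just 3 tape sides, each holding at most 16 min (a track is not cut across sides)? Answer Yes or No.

Yes

A valid assignment using 3 tape sides:
  side 1: 12 + 4 = 16
  side 2: 10 + 5 = 15
  side 3: 3 + 3 + 3 + 2 = 11
Every load is within 16 min, so 3 tape sides suffice.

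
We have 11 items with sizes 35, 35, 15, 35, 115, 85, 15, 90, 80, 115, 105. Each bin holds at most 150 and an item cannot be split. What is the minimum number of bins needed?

6

Total = 115 + 115 + 105 + 90 + 85 + 80 + 35 + 35 + 35 + 15 + 15 = 725.
Lower bound: ⌈725/150⌉ = 5 bins.
Also, 6 items each exceed 75, and no two of those can share a bin, so at least 6 bins are needed.
A packing using 6 bins:
  bin 1: 115 + 35 = 150
  bin 2: 115 + 35 = 150
  bin 3: 105 + 35 = 140
  bin 4: 90 + 15 + 15 = 120
  bin 5: 85 = 85
  bin 6: 80 = 80
This matches the lower bound, so 6 is optimal.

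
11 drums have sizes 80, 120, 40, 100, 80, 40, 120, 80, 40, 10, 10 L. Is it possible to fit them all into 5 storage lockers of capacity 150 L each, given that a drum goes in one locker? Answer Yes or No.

Total = 720 L; ⌈720/150⌉ = 5.
6 drums each exceed half the capacity and cannot share a locker, forcing at least 6 storage lockers.
At least 6 storage lockers are required, but only 5 are allowed.

No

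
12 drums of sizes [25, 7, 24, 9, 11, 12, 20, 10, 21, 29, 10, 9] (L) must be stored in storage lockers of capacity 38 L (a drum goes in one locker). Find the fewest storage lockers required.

6

Total = 29 + 25 + 24 + 21 + 20 + 12 + 11 + 10 + 10 + 9 + 9 + 7 = 187 L.
Lower bound: ⌈187/38⌉ = 5 storage lockers.
A packing using 6 storage lockers:
  locker 1: 29 + 9 = 38
  locker 2: 25 + 12 = 37
  locker 3: 24 + 11 = 35
  locker 4: 21 + 10 + 7 = 38
  locker 5: 20 + 10 = 30
  locker 6: 9 = 9
No arrangement into 5 storage lockers stays within capacity, so 6 is optimal.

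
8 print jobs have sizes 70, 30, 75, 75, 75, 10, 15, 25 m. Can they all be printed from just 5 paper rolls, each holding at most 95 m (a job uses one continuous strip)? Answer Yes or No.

A valid assignment using 5 paper rolls:
  roll 1: 75 + 15 = 90
  roll 2: 75 + 10 = 85
  roll 3: 75 = 75
  roll 4: 70 + 25 = 95
  roll 5: 30 = 30
Every load is within 95 m, so 5 paper rolls suffice.

Yes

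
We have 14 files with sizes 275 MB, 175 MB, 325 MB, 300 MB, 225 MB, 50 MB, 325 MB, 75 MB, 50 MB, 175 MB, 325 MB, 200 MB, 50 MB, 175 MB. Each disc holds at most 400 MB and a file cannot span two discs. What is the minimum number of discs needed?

8

Total = 325 + 325 + 325 + 300 + 275 + 225 + 200 + 175 + 175 + 175 + 75 + 50 + 50 + 50 = 2725 MB.
Lower bound: ⌈2725/400⌉ = 7 discs.
A packing using 8 discs:
  disc 1: 325 + 75 = 400
  disc 2: 325 + 50 = 375
  disc 3: 325 + 50 = 375
  disc 4: 300 + 50 = 350
  disc 5: 275 = 275
  disc 6: 225 + 175 = 400
  disc 7: 200 + 175 = 375
  disc 8: 175 = 175
No arrangement into 7 discs stays within capacity, so 8 is optimal.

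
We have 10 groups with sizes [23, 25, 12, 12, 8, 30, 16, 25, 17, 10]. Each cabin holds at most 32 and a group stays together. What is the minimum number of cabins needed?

Total = 30 + 25 + 25 + 23 + 17 + 16 + 12 + 12 + 10 + 8 = 178.
Lower bound: ⌈178/32⌉ = 6 cabins.
A packing using 7 cabins:
  cabin 1: 30 = 30
  cabin 2: 25 = 25
  cabin 3: 25 = 25
  cabin 4: 23 + 8 = 31
  cabin 5: 17 + 12 = 29
  cabin 6: 16 + 12 = 28
  cabin 7: 10 = 10
No arrangement into 6 cabins stays within capacity, so 7 is optimal.

7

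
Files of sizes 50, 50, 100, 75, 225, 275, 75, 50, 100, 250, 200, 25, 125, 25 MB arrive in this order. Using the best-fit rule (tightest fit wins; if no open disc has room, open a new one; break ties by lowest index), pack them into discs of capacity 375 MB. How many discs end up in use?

5

  50 → disc 1 (new)  [load 50/375]
  50 → disc 1  [load 100/375]
  100 → disc 1  [load 200/375]
  75 → disc 1  [load 275/375]
  225 → disc 2 (new)  [load 225/375]
  275 → disc 3 (new)  [load 275/375]
  75 → disc 1  [load 350/375]
  50 → disc 3  [load 325/375]
  100 → disc 2  [load 325/375]
  250 → disc 4 (new)  [load 250/375]
  200 → disc 5 (new)  [load 200/375]
  25 → disc 1  [load 375/375]
  125 → disc 4  [load 375/375]
  25 → disc 2  [load 350/375]
5 discs opened.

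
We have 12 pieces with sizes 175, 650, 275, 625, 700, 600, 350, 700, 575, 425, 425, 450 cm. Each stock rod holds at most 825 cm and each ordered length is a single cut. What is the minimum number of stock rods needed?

9

Total = 700 + 700 + 650 + 625 + 600 + 575 + 450 + 425 + 425 + 350 + 275 + 175 = 5950 cm.
Lower bound: ⌈5950/825⌉ = 8 stock rods.
Also, 9 pieces each exceed 825/2 cm, and no two of those can share a stock rod, so at least 9 stock rods are needed.
A packing using 9 stock rods:
  stock rod 1: 700 = 700
  stock rod 2: 700 = 700
  stock rod 3: 650 + 175 = 825
  stock rod 4: 625 = 625
  stock rod 5: 600 = 600
  stock rod 6: 575 = 575
  stock rod 7: 450 + 350 = 800
  stock rod 8: 425 + 275 = 700
  stock rod 9: 425 = 425
This matches the lower bound, so 9 is optimal.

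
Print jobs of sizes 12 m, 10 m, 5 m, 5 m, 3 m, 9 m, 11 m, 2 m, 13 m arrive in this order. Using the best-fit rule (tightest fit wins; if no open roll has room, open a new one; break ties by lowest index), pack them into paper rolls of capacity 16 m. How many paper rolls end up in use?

  12 → roll 1 (new)  [load 12/16]
  10 → roll 2 (new)  [load 10/16]
  5 → roll 2  [load 15/16]
  5 → roll 3 (new)  [load 5/16]
  3 → roll 1  [load 15/16]
  9 → roll 3  [load 14/16]
  11 → roll 4 (new)  [load 11/16]
  2 → roll 3  [load 16/16]
  13 → roll 5 (new)  [load 13/16]
5 paper rolls opened.

5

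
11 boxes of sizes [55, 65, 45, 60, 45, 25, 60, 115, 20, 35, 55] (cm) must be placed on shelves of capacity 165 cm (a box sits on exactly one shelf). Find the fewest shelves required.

4

Total = 115 + 65 + 60 + 60 + 55 + 55 + 45 + 45 + 35 + 25 + 20 = 580 cm.
Lower bound: ⌈580/165⌉ = 4 shelves.
A packing using 4 shelves:
  shelf 1: 115 + 45 = 160
  shelf 2: 65 + 60 + 35 = 160
  shelf 3: 60 + 55 + 45 = 160
  shelf 4: 55 + 25 + 20 = 100
This matches the lower bound, so 4 is optimal.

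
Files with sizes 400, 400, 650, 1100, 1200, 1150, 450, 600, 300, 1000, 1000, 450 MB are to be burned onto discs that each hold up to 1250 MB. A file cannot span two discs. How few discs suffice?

Total = 1200 + 1150 + 1100 + 1000 + 1000 + 650 + 600 + 450 + 450 + 400 + 400 + 300 = 8700 MB.
Lower bound: ⌈8700/1250⌉ = 7 discs.
A packing using 8 discs:
  disc 1: 1200 = 1200
  disc 2: 1150 = 1150
  disc 3: 1100 = 1100
  disc 4: 1000 = 1000
  disc 5: 1000 = 1000
  disc 6: 650 + 600 = 1250
  disc 7: 450 + 450 + 300 = 1200
  disc 8: 400 + 400 = 800
No arrangement into 7 discs stays within capacity, so 8 is optimal.

8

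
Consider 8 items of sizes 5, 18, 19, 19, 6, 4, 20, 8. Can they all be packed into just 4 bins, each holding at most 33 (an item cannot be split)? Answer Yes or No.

Yes

A valid assignment using 4 bins:
  bin 1: 20 + 8 + 5 = 33
  bin 2: 19 + 6 + 4 = 29
  bin 3: 19 = 19
  bin 4: 18 = 18
Every load is within 33, so 4 bins suffice.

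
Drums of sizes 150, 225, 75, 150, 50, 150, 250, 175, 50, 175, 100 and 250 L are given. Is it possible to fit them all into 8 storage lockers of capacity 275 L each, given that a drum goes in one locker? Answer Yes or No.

A valid assignment using 8 storage lockers:
  locker 1: 250 = 250
  locker 2: 250 = 250
  locker 3: 225 + 50 = 275
  locker 4: 175 + 100 = 275
  locker 5: 175 + 75 = 250
  locker 6: 150 + 50 = 200
  locker 7: 150 = 150
  locker 8: 150 = 150
Every load is within 275 L, so 8 storage lockers suffice.

Yes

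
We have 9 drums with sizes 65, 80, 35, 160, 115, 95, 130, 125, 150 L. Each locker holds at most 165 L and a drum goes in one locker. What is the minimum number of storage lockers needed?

Total = 160 + 150 + 130 + 125 + 115 + 95 + 80 + 65 + 35 = 955 L.
Lower bound: ⌈955/165⌉ = 6 storage lockers.
A packing using 7 storage lockers:
  locker 1: 160 = 160
  locker 2: 150 = 150
  locker 3: 130 + 35 = 165
  locker 4: 125 = 125
  locker 5: 115 = 115
  locker 6: 95 + 65 = 160
  locker 7: 80 = 80
No arrangement into 6 storage lockers stays within capacity, so 7 is optimal.

7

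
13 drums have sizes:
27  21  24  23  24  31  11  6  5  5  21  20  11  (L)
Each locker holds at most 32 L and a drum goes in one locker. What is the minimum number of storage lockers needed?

8

Total = 31 + 27 + 24 + 24 + 23 + 21 + 21 + 20 + 11 + 11 + 6 + 5 + 5 = 229 L.
Lower bound: ⌈229/32⌉ = 8 storage lockers.
A packing using 8 storage lockers:
  locker 1: 31 = 31
  locker 2: 27 + 5 = 32
  locker 3: 24 + 6 = 30
  locker 4: 24 + 5 = 29
  locker 5: 23 = 23
  locker 6: 21 + 11 = 32
  locker 7: 21 + 11 = 32
  locker 8: 20 = 20
This matches the lower bound, so 8 is optimal.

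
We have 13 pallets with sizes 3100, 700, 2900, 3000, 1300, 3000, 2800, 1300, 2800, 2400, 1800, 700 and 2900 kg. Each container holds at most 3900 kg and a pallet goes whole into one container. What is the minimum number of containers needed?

9

Total = 3100 + 3000 + 3000 + 2900 + 2900 + 2800 + 2800 + 2400 + 1800 + 1300 + 1300 + 700 + 700 = 28700 kg.
Lower bound: ⌈28700/3900⌉ = 8 containers.
A packing using 9 containers:
  container 1: 3100 + 700 = 3800
  container 2: 3000 + 700 = 3700
  container 3: 3000 = 3000
  container 4: 2900 = 2900
  container 5: 2900 = 2900
  container 6: 2800 = 2800
  container 7: 2800 = 2800
  container 8: 2400 + 1300 = 3700
  container 9: 1800 + 1300 = 3100
No arrangement into 8 containers stays within capacity, so 9 is optimal.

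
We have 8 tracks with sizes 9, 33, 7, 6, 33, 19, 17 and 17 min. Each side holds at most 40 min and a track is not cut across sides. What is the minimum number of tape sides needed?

4

Total = 33 + 33 + 19 + 17 + 17 + 9 + 7 + 6 = 141 min.
Lower bound: ⌈141/40⌉ = 4 tape sides.
A packing using 4 tape sides:
  side 1: 33 + 7 = 40
  side 2: 33 + 6 = 39
  side 3: 19 + 17 = 36
  side 4: 17 + 9 = 26
This matches the lower bound, so 4 is optimal.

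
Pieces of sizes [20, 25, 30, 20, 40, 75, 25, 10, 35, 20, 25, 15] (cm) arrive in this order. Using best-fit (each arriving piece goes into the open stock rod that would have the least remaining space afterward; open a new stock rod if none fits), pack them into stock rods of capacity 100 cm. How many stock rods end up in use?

4

  20 → stock rod 1 (new)  [load 20/100]
  25 → stock rod 1  [load 45/100]
  30 → stock rod 1  [load 75/100]
  20 → stock rod 1  [load 95/100]
  40 → stock rod 2 (new)  [load 40/100]
  75 → stock rod 3 (new)  [load 75/100]
  25 → stock rod 3  [load 100/100]
  10 → stock rod 2  [load 50/100]
  35 → stock rod 2  [load 85/100]
  20 → stock rod 4 (new)  [load 20/100]
  25 → stock rod 4  [load 45/100]
  15 → stock rod 2  [load 100/100]
4 stock rods opened.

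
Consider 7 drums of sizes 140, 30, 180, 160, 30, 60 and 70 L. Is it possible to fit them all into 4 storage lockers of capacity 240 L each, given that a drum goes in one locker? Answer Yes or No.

A valid assignment using 3 storage lockers:
  locker 1: 180 + 60 = 240
  locker 2: 160 + 70 = 230
  locker 3: 140 + 30 + 30 = 200
That uses only 3 ≤ 4, so 4 storage lockers are enough.

Yes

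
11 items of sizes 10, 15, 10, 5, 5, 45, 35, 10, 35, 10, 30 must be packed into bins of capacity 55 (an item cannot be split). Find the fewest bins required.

Total = 45 + 35 + 35 + 30 + 15 + 10 + 10 + 10 + 10 + 5 + 5 = 210.
Lower bound: ⌈210/55⌉ = 4 bins.
A packing using 4 bins:
  bin 1: 45 + 10 = 55
  bin 2: 35 + 15 + 5 = 55
  bin 3: 35 + 10 + 10 = 55
  bin 4: 30 + 10 + 5 = 45
This matches the lower bound, so 4 is optimal.

4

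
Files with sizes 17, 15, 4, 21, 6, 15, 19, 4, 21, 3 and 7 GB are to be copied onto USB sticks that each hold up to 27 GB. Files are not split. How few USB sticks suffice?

6

Total = 21 + 21 + 19 + 17 + 15 + 15 + 7 + 6 + 4 + 4 + 3 = 132 GB.
Lower bound: ⌈132/27⌉ = 5 USB sticks.
Also, 6 files each exceed 27/2 GB, and no two of those can share a USB stick, so at least 6 USB sticks are needed.
A packing using 6 USB sticks:
  USB stick 1: 21 + 6 = 27
  USB stick 2: 21 + 4 = 25
  USB stick 3: 19 + 7 = 26
  USB stick 4: 17 + 4 + 3 = 24
  USB stick 5: 15 = 15
  USB stick 6: 15 = 15
This matches the lower bound, so 6 is optimal.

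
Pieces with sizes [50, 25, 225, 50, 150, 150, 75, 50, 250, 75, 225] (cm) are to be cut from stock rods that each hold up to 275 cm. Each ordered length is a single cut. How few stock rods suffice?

5

Total = 250 + 225 + 225 + 150 + 150 + 75 + 75 + 50 + 50 + 50 + 25 = 1325 cm.
Lower bound: ⌈1325/275⌉ = 5 stock rods.
A packing using 5 stock rods:
  stock rod 1: 250 + 25 = 275
  stock rod 2: 225 + 50 = 275
  stock rod 3: 225 + 50 = 275
  stock rod 4: 150 + 75 + 50 = 275
  stock rod 5: 150 + 75 = 225
This matches the lower bound, so 5 is optimal.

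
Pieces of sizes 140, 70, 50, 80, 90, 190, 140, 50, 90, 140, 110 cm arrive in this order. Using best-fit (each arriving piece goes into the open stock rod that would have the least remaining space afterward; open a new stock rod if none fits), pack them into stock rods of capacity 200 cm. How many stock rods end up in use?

7

  140 → stock rod 1 (new)  [load 140/200]
  70 → stock rod 2 (new)  [load 70/200]
  50 → stock rod 1  [load 190/200]
  80 → stock rod 2  [load 150/200]
  90 → stock rod 3 (new)  [load 90/200]
  190 → stock rod 4 (new)  [load 190/200]
  140 → stock rod 5 (new)  [load 140/200]
  50 → stock rod 2  [load 200/200]
  90 → stock rod 3  [load 180/200]
  140 → stock rod 6 (new)  [load 140/200]
  110 → stock rod 7 (new)  [load 110/200]
7 stock rods opened.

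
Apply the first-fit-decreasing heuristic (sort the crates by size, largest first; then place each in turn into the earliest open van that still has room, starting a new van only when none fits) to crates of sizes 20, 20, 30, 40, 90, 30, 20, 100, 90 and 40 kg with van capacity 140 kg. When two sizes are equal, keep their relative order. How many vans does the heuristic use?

Sorted descending: 100, 90, 90, 40, 40, 30, 30, 20, 20, 20.
  100 → van 1 (new)  [load 100/140]
  90 → van 2 (new)  [load 90/140]
  90 → van 3 (new)  [load 90/140]
  40 → van 1  [load 140/140]
  40 → van 2  [load 130/140]
  30 → van 3  [load 120/140]
  30 → van 4 (new)  [load 30/140]
  20 → van 3  [load 140/140]
  20 → van 4  [load 50/140]
  20 → van 4  [load 70/140]
4 vans opened.

4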